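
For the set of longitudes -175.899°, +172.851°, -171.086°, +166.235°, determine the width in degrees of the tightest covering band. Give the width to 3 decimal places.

Sort the longitudes: -175.899°, -171.086°, +166.235°, +172.851°.
Eastward gaps between consecutive values (wrapping around): 4.813°, 337.321°, 6.616°, 11.250°.
Largest gap = 337.321° ⇒ minimal covering band is its complement: 360° − 337.321° = 22.679°.
Band runs from +166.235° eastward to -171.086°, crossing the antimeridian.

22.679°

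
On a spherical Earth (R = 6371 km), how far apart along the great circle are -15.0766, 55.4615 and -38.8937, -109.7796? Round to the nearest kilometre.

13821 km

Δλ = -109.7796 − 55.4615 = -165.2411°.
Δφ = -38.8937 − -15.0766 = -23.8171°.
a = sin²(Δφ/2) + cos φ₁ · cos φ₂ · sin²(Δλ/2) = 0.781705.
c = 2·atan2(√a, √(1−a)) = 2.16930 rad → d = 6371·c ≈ 13820.63 km.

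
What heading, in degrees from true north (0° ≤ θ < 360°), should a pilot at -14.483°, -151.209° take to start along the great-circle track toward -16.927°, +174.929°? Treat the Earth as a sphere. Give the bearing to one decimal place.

261.1°

Δλ = 174.929 − -151.209 = 326.138°; wrapped into (−180°, 180°]: -33.862°.
θ = atan2( sin Δλ · cos φ₂ , cos φ₁ · sin φ₂ − sin φ₁ · cos φ₂ · cos Δλ )
  = atan2(-0.53305, -0.08323) = -98.874° → normalised to [0°, 360°): 261.126°.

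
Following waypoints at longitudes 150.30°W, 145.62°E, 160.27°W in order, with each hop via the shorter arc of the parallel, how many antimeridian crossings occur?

2

Leg 1: -150.30° → +145.62°, shortest Δλ = -64.08° (west) — crosses 180°.
Leg 2: +145.62° → -160.27°, shortest Δλ = 54.11° (east) — crosses 180°.
Total crossings: 2.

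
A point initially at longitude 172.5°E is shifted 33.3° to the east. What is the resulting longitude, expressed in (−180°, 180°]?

Start at +172.5°; shift +33.3° → +205.8°.
+205.8° lies outside (−180°, 180°]; subtract 360° → -154.2°.

154.2°W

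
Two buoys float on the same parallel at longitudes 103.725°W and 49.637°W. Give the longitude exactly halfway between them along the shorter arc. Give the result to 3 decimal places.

76.681°W

Signed shortest Δλ from -103.725° to -49.637° is +54.088°.
Midpoint longitude = -103.725° + (+54.088°)/2 = -103.725° + 27.044° = -76.681°.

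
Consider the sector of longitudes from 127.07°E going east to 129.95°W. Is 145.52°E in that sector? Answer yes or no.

Yes

Band width going east from +127.07° to -129.95°: ((-129.95 − 127.07) mod 360) = 102.98°.
Offset of +145.52° east of the west edge: ((145.52 − 127.07) mod 360) = 18.45°.
18.45° ≤ 102.98° ⇒ inside.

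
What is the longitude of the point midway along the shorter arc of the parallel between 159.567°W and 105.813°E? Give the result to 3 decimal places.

Signed shortest Δλ from -159.567° to +105.813° is -94.620°.
Midpoint longitude = -159.567° + (-94.620°)/2 = -159.567° − 47.310° = -206.877°.
Normalise into (−180°, 180°]: +153.123°.
(The naïve average (-159.567 + +105.813)/2 = -26.877° is on the wrong side of the globe.)

153.123°E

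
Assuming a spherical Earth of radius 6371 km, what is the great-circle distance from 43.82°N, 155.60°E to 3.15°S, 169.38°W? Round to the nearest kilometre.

Δλ = -169.38 − 155.60 = -324.98°; wrapped into (−180°, 180°]: 35.02°.
Δφ = -3.15 − 43.82 = -46.97°.
a = sin²(Δφ/2) + cos φ₁ · cos φ₂ · sin²(Δλ/2) = 0.224026.
c = 2·atan2(√a, √(1−a)) = 0.98610 rad → d = 6371·c ≈ 6282.42 km.

6282 km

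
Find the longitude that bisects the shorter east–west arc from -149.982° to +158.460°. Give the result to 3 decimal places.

-175.761°

Signed shortest Δλ from -149.982° to +158.460° is -51.558°.
Midpoint longitude = -149.982° + (-51.558°)/2 = -149.982° − 25.779° = -175.761°.
(The naïve average (-149.982 + +158.460)/2 = 4.239° is on the wrong side of the globe.)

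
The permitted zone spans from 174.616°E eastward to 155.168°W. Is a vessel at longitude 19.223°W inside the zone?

No

Band width going east from +174.616° to -155.168°: ((-155.168 − 174.616) mod 360) = 30.216°.
Offset of -19.223° east of the west edge: ((-19.223 − 174.616) mod 360) = 166.161°.
166.161° > 30.216° ⇒ outside.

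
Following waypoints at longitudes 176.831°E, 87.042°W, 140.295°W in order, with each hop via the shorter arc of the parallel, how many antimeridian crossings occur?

1

Leg 1: +176.831° → -87.042°, shortest Δλ = 96.127° (east) — crosses 180°.
Leg 2: -87.042° → -140.295°, shortest Δλ = -53.253° (west) — does not cross 180°.
Total crossings: 1.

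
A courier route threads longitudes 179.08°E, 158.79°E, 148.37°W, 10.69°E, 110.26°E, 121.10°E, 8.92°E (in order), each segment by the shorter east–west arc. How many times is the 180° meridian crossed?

1

Leg 1: +179.08° → +158.79°, shortest Δλ = -20.29° (west) — does not cross 180°.
Leg 2: +158.79° → -148.37°, shortest Δλ = 52.84° (east) — crosses 180°.
Leg 3: -148.37° → +10.69°, shortest Δλ = 159.06° (east) — does not cross 180°.
Leg 4: +10.69° → +110.26°, shortest Δλ = 99.57° (east) — does not cross 180°.
Leg 5: +110.26° → +121.10°, shortest Δλ = 10.84° (east) — does not cross 180°.
Leg 6: +121.10° → +8.92°, shortest Δλ = -112.18° (west) — does not cross 180°.
Total crossings: 1.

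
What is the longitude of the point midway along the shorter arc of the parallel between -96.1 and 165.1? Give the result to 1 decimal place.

Signed shortest Δλ from -96.1° to +165.1° is -98.8°.
Midpoint longitude = -96.1° + (-98.8°)/2 = -96.1° − 49.4° = -145.5°.
(The naïve average (-96.1 + +165.1)/2 = 34.5° is on the wrong side of the globe.)

-145.5°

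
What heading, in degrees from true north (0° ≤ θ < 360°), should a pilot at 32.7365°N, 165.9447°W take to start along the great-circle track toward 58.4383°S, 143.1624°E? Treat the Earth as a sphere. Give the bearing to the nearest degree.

204°

Δλ = 143.1624 − -165.9447 = 309.1071°; wrapped into (−180°, 180°]: -50.8929°.
θ = atan2( sin Δλ · cos φ₂ , cos φ₁ · sin φ₂ − sin φ₁ · cos φ₂ · cos Δλ )
  = atan2(-0.40615, -0.89528) = -155.598° → normalised to [0°, 360°): 204.402°.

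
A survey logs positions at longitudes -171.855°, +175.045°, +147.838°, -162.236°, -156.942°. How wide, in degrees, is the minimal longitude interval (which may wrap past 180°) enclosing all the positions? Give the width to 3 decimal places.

55.220°

Sort the longitudes: -171.855°, -162.236°, -156.942°, +147.838°, +175.045°.
Eastward gaps between consecutive values (wrapping around): 9.619°, 5.294°, 304.780°, 27.207°, 13.100°.
Largest gap = 304.780° ⇒ minimal covering band is its complement: 360° − 304.780° = 55.220°.
Band runs from +147.838° eastward to -156.942°, crossing the antimeridian.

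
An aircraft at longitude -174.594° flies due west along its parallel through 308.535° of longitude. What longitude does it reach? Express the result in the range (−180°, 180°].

Start at -174.594°; shift −308.535° → -483.129°.
-483.129° lies outside (−180°, 180°]; add 360° → -123.129°.

-123.129°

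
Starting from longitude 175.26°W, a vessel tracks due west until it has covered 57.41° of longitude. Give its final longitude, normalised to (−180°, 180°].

127.33°E

Start at -175.26°; shift −57.41° → -232.67°.
-232.67° lies outside (−180°, 180°]; add 360° → +127.33°.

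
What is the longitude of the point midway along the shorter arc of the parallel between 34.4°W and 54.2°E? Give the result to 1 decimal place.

9.9°E

Signed shortest Δλ from -34.4° to +54.2° is +88.6°.
Midpoint longitude = -34.4° + (+88.6°)/2 = -34.4° + 44.3° = +9.9°.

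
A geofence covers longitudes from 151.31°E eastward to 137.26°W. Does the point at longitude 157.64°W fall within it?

Band width going east from +151.31° to -137.26°: ((-137.26 − 151.31) mod 360) = 71.43°.
Offset of -157.64° east of the west edge: ((-157.64 − 151.31) mod 360) = 51.05°.
51.05° ≤ 71.43° ⇒ inside.

Yes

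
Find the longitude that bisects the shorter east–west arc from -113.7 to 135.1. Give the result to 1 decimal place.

Signed shortest Δλ from -113.7° to +135.1° is -111.2°.
Midpoint longitude = -113.7° + (-111.2°)/2 = -113.7° − 55.6° = -169.3°.
(The naïve average (-113.7 + +135.1)/2 = 10.7° is on the wrong side of the globe.)

-169.3°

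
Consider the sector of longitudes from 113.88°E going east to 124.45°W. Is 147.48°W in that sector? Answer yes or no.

Yes

Band width going east from +113.88° to -124.45°: ((-124.45 − 113.88) mod 360) = 121.67°.
Offset of -147.48° east of the west edge: ((-147.48 − 113.88) mod 360) = 98.64°.
98.64° ≤ 121.67° ⇒ inside.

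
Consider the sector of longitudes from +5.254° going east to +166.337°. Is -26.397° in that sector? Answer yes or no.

No

Band width going east from +5.254° to +166.337°: ((166.337 − 5.254) mod 360) = 161.083°.
Offset of -26.397° east of the west edge: ((-26.397 − 5.254) mod 360) = 328.349°.
328.349° > 161.083° ⇒ outside.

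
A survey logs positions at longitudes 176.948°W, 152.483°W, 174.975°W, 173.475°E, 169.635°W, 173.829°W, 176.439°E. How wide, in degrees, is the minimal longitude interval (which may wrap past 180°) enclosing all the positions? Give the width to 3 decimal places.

34.042°

Sort the longitudes: -176.948°, -174.975°, -173.829°, -169.635°, -152.483°, +173.475°, +176.439°.
Eastward gaps between consecutive values (wrapping around): 1.973°, 1.146°, 4.194°, 17.152°, 325.958°, 2.964°, 6.613°.
Largest gap = 325.958° ⇒ minimal covering band is its complement: 360° − 325.958° = 34.042°.
Band runs from +173.475° eastward to -152.483°, crossing the antimeridian.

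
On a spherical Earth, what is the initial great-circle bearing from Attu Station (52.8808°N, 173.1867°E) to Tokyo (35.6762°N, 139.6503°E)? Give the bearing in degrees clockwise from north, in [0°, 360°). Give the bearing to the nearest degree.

247°

Δλ = 139.6503 − 173.1867 = -33.5364°.
θ = atan2( sin Δλ · cos φ₂ , cos φ₁ · sin φ₂ − sin φ₁ · cos φ₂ · cos Δλ )
  = atan2(-0.44878, -0.18796) = -112.725° → normalised to [0°, 360°): 247.275°.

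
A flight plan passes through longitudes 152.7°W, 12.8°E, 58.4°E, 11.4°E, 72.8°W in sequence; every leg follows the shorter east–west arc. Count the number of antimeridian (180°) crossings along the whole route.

0

Leg 1: -152.7° → +12.8°, shortest Δλ = 165.5° (east) — does not cross 180°.
Leg 2: +12.8° → +58.4°, shortest Δλ = 45.6° (east) — does not cross 180°.
Leg 3: +58.4° → +11.4°, shortest Δλ = -47.0° (west) — does not cross 180°.
Leg 4: +11.4° → -72.8°, shortest Δλ = -84.2° (west) — does not cross 180°.
Total crossings: 0.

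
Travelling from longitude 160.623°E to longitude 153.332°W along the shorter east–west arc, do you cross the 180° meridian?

Naïve |-153.332 − 160.623| = 313.955° > 180°, so the shorter arc goes the other way round — across 180°.
Signed shortest Δλ = ((-153.332 − 160.623 + 180) mod 360) − 180 = 46.045°.
Going east by 46.045° from +160.623° passes through 180° before reaching -153.332°.

Yes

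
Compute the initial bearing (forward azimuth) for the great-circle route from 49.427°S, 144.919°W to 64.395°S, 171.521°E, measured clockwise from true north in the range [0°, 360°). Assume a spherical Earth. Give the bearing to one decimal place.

220.5°

Δλ = 171.521 − -144.919 = 316.440°; wrapped into (−180°, 180°]: -43.560°.
θ = atan2( sin Δλ · cos φ₂ , cos φ₁ · sin φ₂ − sin φ₁ · cos φ₂ · cos Δλ )
  = atan2(-0.29781, -0.34867) = -139.498° → normalised to [0°, 360°): 220.502°.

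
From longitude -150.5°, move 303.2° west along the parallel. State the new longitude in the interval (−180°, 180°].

Start at -150.5°; shift −303.2° → -453.7°.
-453.7° lies outside (−180°, 180°]; add 360° → -93.7°.

-93.7°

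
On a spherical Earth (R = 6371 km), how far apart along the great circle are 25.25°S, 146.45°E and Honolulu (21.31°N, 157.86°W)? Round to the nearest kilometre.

7933 km

Δλ = -157.86 − 146.45 = -304.31°; wrapped into (−180°, 180°]: 55.69°.
Δφ = 21.31 − -25.25 = 46.56°.
a = sin²(Δφ/2) + cos φ₁ · cos φ₂ · sin²(Δλ/2) = 0.340032.
c = 2·atan2(√a, √(1−a)) = 1.24513 rad → d = 6371·c ≈ 7932.75 km.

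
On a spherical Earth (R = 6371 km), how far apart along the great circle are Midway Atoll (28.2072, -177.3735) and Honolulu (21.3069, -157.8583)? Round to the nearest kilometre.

Δλ = -157.8583 − -177.3735 = 19.5152°.
Δφ = 21.3069 − 28.2072 = -6.9003°.
a = sin²(Δφ/2) + cos φ₁ · cos φ₂ · sin²(Δλ/2) = 0.027204.
c = 2·atan2(√a, √(1−a)) = 0.33139 rad → d = 6371·c ≈ 2111.26 km.

2111 km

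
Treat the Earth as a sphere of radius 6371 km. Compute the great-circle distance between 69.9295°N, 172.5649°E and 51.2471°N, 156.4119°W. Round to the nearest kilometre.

2621 km

Δλ = -156.4119 − 172.5649 = -328.9768°; wrapped into (−180°, 180°]: 31.0232°.
Δφ = 51.2471 − 69.9295 = -18.6824°.
a = sin²(Δφ/2) + cos φ₁ · cos φ₂ · sin²(Δλ/2) = 0.041709.
c = 2·atan2(√a, √(1−a)) = 0.41135 rad → d = 6371·c ≈ 2620.72 km.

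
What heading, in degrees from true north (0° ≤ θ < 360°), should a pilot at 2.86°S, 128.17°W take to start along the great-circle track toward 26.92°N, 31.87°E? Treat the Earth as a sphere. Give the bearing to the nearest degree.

Δλ = 31.87 − -128.17 = 160.04°.
θ = atan2( sin Δλ · cos φ₂ , cos φ₁ · sin φ₂ − sin φ₁ · cos φ₂ · cos Δλ )
  = atan2(0.30437, 0.41037) = 36.565° → normalised to [0°, 360°): 36.565°.

37°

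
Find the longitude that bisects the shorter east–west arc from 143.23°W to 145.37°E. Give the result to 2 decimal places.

Signed shortest Δλ from -143.23° to +145.37° is -71.40°.
Midpoint longitude = -143.23° + (-71.40°)/2 = -143.23° − 35.70° = -178.93°.
(The naïve average (-143.23 + +145.37)/2 = 1.07° is on the wrong side of the globe.)

178.93°W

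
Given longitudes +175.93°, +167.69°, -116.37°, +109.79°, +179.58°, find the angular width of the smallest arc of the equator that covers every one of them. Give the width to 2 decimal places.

133.84°

Sort the longitudes: -116.37°, +109.79°, +167.69°, +175.93°, +179.58°.
Eastward gaps between consecutive values (wrapping around): 226.16°, 57.90°, 8.24°, 3.65°, 64.05°.
Largest gap = 226.16° ⇒ minimal covering band is its complement: 360° − 226.16° = 133.84°.
Band runs from +109.79° eastward to -116.37°, crossing the antimeridian.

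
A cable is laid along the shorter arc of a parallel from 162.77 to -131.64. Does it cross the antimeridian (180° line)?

Yes

Naïve |-131.64 − 162.77| = 294.41° > 180°, so the shorter arc goes the other way round — across 180°.
Signed shortest Δλ = ((-131.64 − 162.77 + 180) mod 360) − 180 = 65.59°.
Going east by 65.59° from +162.77° passes through 180° before reaching -131.64°.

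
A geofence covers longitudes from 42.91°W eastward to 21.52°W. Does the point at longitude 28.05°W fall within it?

Band width going east from -42.91° to -21.52°: ((-21.52 − -42.91) mod 360) = 21.39°.
Offset of -28.05° east of the west edge: ((-28.05 − -42.91) mod 360) = 14.86°.
14.86° ≤ 21.39° ⇒ inside.

Yes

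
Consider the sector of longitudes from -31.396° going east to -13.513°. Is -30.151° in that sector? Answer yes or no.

Band width going east from -31.396° to -13.513°: ((-13.513 − -31.396) mod 360) = 17.883°.
Offset of -30.151° east of the west edge: ((-30.151 − -31.396) mod 360) = 1.245°.
1.245° ≤ 17.883° ⇒ inside.

Yes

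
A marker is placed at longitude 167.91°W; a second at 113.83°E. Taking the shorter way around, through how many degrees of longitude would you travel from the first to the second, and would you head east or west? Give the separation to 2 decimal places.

78.26° west

Raw difference: 113.83 − -167.91 = 281.74°.
Normalise into (−180°, 180°]: 281.74° − 360° = -78.26°.
Negative ⇒ the second point lies to the west; separation 78.26°.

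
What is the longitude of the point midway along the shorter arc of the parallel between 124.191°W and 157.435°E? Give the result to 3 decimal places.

163.378°W

Signed shortest Δλ from -124.191° to +157.435° is -78.374°.
Midpoint longitude = -124.191° + (-78.374°)/2 = -124.191° − 39.187° = -163.378°.
(The naïve average (-124.191 + +157.435)/2 = 16.622° is on the wrong side of the globe.)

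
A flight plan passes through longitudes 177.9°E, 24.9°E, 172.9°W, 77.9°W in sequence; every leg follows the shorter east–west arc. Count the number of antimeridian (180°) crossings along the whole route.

Leg 1: +177.9° → +24.9°, shortest Δλ = -153.0° (west) — does not cross 180°.
Leg 2: +24.9° → -172.9°, shortest Δλ = 162.2° (east) — crosses 180°.
Leg 3: -172.9° → -77.9°, shortest Δλ = 95.0° (east) — does not cross 180°.
Total crossings: 1.

1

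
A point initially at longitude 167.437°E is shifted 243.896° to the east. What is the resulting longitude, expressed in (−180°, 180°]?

Start at +167.437°; shift +243.896° → +411.333°.
+411.333° lies outside (−180°, 180°]; subtract 360° → +51.333°.

51.333°E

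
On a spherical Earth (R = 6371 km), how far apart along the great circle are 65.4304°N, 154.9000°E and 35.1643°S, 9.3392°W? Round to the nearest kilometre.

Δλ = -9.3392 − 154.9000 = -164.2392°.
Δφ = -35.1643 − 65.4304 = -100.5947°.
a = sin²(Δφ/2) + cos φ₁ · cos φ₂ · sin²(Δλ/2) = 0.925457.
c = 2·atan2(√a, √(1−a)) = 2.58852 rad → d = 6371·c ≈ 16491.46 km.

16491 km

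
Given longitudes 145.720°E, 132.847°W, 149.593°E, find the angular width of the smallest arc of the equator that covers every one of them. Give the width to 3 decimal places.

81.433°

Sort the longitudes: -132.847°, +145.720°, +149.593°.
Eastward gaps between consecutive values (wrapping around): 278.567°, 3.873°, 77.560°.
Largest gap = 278.567° ⇒ minimal covering band is its complement: 360° − 278.567° = 81.433°.
Band runs from +145.720° eastward to -132.847°, crossing the antimeridian.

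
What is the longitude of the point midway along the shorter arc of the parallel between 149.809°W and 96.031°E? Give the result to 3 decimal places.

153.111°E

Signed shortest Δλ from -149.809° to +96.031° is -114.160°.
Midpoint longitude = -149.809° + (-114.160°)/2 = -149.809° − 57.080° = -206.889°.
Normalise into (−180°, 180°]: +153.111°.
(The naïve average (-149.809 + +96.031)/2 = -26.889° is on the wrong side of the globe.)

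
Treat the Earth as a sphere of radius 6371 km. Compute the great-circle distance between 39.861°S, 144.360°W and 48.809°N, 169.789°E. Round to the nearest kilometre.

10839 km

Δλ = 169.789 − -144.360 = 314.149°; wrapped into (−180°, 180°]: -45.851°.
Δφ = 48.809 − -39.861 = 88.670°.
a = sin²(Δφ/2) + cos φ₁ · cos φ₂ · sin²(Δλ/2) = 0.565101.
c = 2·atan2(√a, √(1−a)) = 1.70137 rad → d = 6371·c ≈ 10839.42 km.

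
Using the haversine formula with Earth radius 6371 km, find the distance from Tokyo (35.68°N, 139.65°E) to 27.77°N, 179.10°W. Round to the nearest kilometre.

3969 km

Δλ = -179.10 − 139.65 = -318.75°; wrapped into (−180°, 180°]: 41.25°.
Δφ = 27.77 − 35.68 = -7.91°.
a = sin²(Δφ/2) + cos φ₁ · cos φ₂ · sin²(Δλ/2) = 0.093938.
c = 2·atan2(√a, √(1−a)) = 0.62301 rad → d = 6371·c ≈ 3969.21 km.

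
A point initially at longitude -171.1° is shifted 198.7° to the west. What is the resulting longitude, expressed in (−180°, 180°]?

Start at -171.1°; shift −198.7° → -369.8°.
-369.8° lies outside (−180°, 180°]; add 360° → -9.8°.

-9.8°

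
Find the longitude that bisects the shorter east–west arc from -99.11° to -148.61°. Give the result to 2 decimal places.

Signed shortest Δλ from -99.11° to -148.61° is -49.50°.
Midpoint longitude = -99.11° + (-49.50°)/2 = -99.11° − 24.75° = -123.86°.

-123.86°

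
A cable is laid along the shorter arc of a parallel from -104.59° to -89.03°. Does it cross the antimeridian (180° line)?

Signed shortest Δλ = ((-89.03 − -104.59 + 180) mod 360) − 180 = 15.56°.
Going east by 15.56° from -104.59° reaches -89.03° without touching 180°.

No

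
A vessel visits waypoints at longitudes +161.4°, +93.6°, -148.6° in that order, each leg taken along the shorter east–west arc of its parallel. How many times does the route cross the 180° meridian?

Leg 1: +161.4° → +93.6°, shortest Δλ = -67.8° (west) — does not cross 180°.
Leg 2: +93.6° → -148.6°, shortest Δλ = 117.8° (east) — crosses 180°.
Total crossings: 1.

1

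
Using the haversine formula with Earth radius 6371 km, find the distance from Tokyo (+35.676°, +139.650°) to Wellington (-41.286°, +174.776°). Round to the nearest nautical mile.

Δλ = 174.776 − 139.650 = 35.126°.
Δφ = -41.286 − 35.676 = -76.962°.
a = sin²(Δφ/2) + cos φ₁ · cos φ₂ · sin²(Δλ/2) = 0.442782.
c = 2·atan2(√a, √(1−a)) = 1.45611 rad → d = 6371·c ≈ 9276.87 km ≈ 5009.11 nmi.

5009 nmi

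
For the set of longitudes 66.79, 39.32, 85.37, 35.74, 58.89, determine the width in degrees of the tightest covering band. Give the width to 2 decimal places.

Sort the longitudes: +35.74°, +39.32°, +58.89°, +66.79°, +85.37°.
Eastward gaps between consecutive values (wrapping around): 3.58°, 19.57°, 7.90°, 18.58°, 310.37°.
Largest gap = 310.37° ⇒ minimal covering band is its complement: 360° − 310.37° = 49.63°.
Band runs from +35.74° eastward to +85.37°.

49.63°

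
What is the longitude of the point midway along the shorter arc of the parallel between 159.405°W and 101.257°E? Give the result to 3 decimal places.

150.926°E

Signed shortest Δλ from -159.405° to +101.257° is -99.338°.
Midpoint longitude = -159.405° + (-99.338°)/2 = -159.405° − 49.669° = -209.074°.
Normalise into (−180°, 180°]: +150.926°.
(The naïve average (-159.405 + +101.257)/2 = -29.074° is on the wrong side of the globe.)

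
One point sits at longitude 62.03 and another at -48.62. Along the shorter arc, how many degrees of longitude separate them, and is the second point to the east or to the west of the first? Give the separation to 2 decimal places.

110.65° west

Raw difference: -48.62 − 62.03 = -110.65°.
Normalise into (−180°, 180°]: -110.65° stays -110.65°.
Negative ⇒ the second point lies to the west; separation 110.65°.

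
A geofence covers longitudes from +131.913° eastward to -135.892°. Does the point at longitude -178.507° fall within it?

Band width going east from +131.913° to -135.892°: ((-135.892 − 131.913) mod 360) = 92.195°.
Offset of -178.507° east of the west edge: ((-178.507 − 131.913) mod 360) = 49.580°.
49.580° ≤ 92.195° ⇒ inside.

Yes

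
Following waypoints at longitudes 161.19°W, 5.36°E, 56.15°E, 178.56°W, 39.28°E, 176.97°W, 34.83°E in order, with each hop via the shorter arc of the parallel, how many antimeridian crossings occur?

4

Leg 1: -161.19° → +5.36°, shortest Δλ = 166.55° (east) — does not cross 180°.
Leg 2: +5.36° → +56.15°, shortest Δλ = 50.79° (east) — does not cross 180°.
Leg 3: +56.15° → -178.56°, shortest Δλ = 125.29° (east) — crosses 180°.
Leg 4: -178.56° → +39.28°, shortest Δλ = -142.16° (west) — crosses 180°.
Leg 5: +39.28° → -176.97°, shortest Δλ = 143.75° (east) — crosses 180°.
Leg 6: -176.97° → +34.83°, shortest Δλ = -148.2° (west) — crosses 180°.
Total crossings: 4.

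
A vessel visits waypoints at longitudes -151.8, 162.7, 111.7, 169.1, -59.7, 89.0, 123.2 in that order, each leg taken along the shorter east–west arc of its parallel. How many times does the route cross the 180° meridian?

2

Leg 1: -151.8° → +162.7°, shortest Δλ = -45.5° (west) — crosses 180°.
Leg 2: +162.7° → +111.7°, shortest Δλ = -51.0° (west) — does not cross 180°.
Leg 3: +111.7° → +169.1°, shortest Δλ = 57.4° (east) — does not cross 180°.
Leg 4: +169.1° → -59.7°, shortest Δλ = 131.2° (east) — crosses 180°.
Leg 5: -59.7° → +89.0°, shortest Δλ = 148.7° (east) — does not cross 180°.
Leg 6: +89.0° → +123.2°, shortest Δλ = 34.2° (east) — does not cross 180°.
Total crossings: 2.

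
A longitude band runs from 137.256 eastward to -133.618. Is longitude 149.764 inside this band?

Yes

Band width going east from +137.256° to -133.618°: ((-133.618 − 137.256) mod 360) = 89.126°.
Offset of +149.764° east of the west edge: ((149.764 − 137.256) mod 360) = 12.508°.
12.508° ≤ 89.126° ⇒ inside.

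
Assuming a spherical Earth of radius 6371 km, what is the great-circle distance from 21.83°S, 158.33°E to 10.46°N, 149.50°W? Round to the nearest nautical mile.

3633 nmi

Δλ = -149.50 − 158.33 = -307.83°; wrapped into (−180°, 180°]: 52.17°.
Δφ = 10.46 − -21.83 = 32.29°.
a = sin²(Δφ/2) + cos φ₁ · cos φ₂ · sin²(Δλ/2) = 0.253815.
c = 2·atan2(√a, √(1−a)) = 1.05599 rad → d = 6371·c ≈ 6727.69 km ≈ 3632.66 nmi.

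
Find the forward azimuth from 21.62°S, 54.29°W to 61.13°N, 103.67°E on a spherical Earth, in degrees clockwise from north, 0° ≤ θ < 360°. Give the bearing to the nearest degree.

16°

Δλ = 103.67 − -54.29 = 157.96°.
θ = atan2( sin Δλ · cos φ₂ , cos φ₁ · sin φ₂ − sin φ₁ · cos φ₂ · cos Δλ )
  = atan2(0.18118, 0.64921) = 15.593° → normalised to [0°, 360°): 15.593°.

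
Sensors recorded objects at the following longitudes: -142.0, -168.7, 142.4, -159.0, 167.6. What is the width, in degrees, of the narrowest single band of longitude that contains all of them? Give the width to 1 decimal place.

Sort the longitudes: -168.7°, -159.0°, -142.0°, +142.4°, +167.6°.
Eastward gaps between consecutive values (wrapping around): 9.7°, 17.0°, 284.4°, 25.2°, 23.7°.
Largest gap = 284.4° ⇒ minimal covering band is its complement: 360° − 284.4° = 75.6°.
Band runs from +142.4° eastward to -142.0°, crossing the antimeridian.

75.6°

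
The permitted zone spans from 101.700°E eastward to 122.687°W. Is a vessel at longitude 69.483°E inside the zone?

Band width going east from +101.700° to -122.687°: ((-122.687 − 101.700) mod 360) = 135.613°.
Offset of +69.483° east of the west edge: ((69.483 − 101.700) mod 360) = 327.783°.
327.783° > 135.613° ⇒ outside.

No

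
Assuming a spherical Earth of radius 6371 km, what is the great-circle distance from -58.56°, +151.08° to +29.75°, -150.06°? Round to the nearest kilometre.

Δλ = -150.06 − 151.08 = -301.14°; wrapped into (−180°, 180°]: 58.86°.
Δφ = 29.75 − -58.56 = 88.31°.
a = sin²(Δφ/2) + cos φ₁ · cos φ₂ · sin²(Δλ/2) = 0.594589.
c = 2·atan2(√a, √(1−a)) = 1.76112 rad → d = 6371·c ≈ 11220.11 km.

11220 km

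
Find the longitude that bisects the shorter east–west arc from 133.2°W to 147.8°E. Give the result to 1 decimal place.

172.7°W

Signed shortest Δλ from -133.2° to +147.8° is -79.0°.
Midpoint longitude = -133.2° + (-79.0°)/2 = -133.2° − 39.5° = -172.7°.
(The naïve average (-133.2 + +147.8)/2 = 7.3° is on the wrong side of the globe.)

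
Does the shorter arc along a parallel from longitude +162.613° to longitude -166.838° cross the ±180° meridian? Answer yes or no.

Naïve |-166.838 − 162.613| = 329.451° > 180°, so the shorter arc goes the other way round — across 180°.
Signed shortest Δλ = ((-166.838 − 162.613 + 180) mod 360) − 180 = 30.549°.
Going east by 30.549° from +162.613° passes through 180° before reaching -166.838°.

Yes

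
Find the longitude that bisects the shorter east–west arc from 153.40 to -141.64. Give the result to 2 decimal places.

Signed shortest Δλ from +153.40° to -141.64° is +64.96°.
Midpoint longitude = +153.40° + (+64.96°)/2 = +153.40° + 32.48° = +185.88°.
Normalise into (−180°, 180°]: -174.12°.
(The naïve average (+153.40 + -141.64)/2 = 5.88° is on the wrong side of the globe.)

-174.12°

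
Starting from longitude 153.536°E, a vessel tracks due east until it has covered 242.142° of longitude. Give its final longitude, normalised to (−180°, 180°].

35.678°E

Start at +153.536°; shift +242.142° → +395.678°.
+395.678° lies outside (−180°, 180°]; subtract 360° → +35.678°.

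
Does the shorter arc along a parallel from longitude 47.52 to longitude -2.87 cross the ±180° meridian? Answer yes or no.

Signed shortest Δλ = ((-2.87 − 47.52 + 180) mod 360) − 180 = -50.39°.
Going west by 50.39° from +47.52° reaches -2.87° without touching 180°.

No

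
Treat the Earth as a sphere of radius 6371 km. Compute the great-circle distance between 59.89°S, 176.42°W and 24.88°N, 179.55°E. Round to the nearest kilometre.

Δλ = 179.55 − -176.42 = 355.97°; wrapped into (−180°, 180°]: -4.03°.
Δφ = 24.88 − -59.89 = 84.77°.
a = sin²(Δφ/2) + cos φ₁ · cos φ₂ · sin²(Δλ/2) = 0.454986.
c = 2·atan2(√a, √(1−a)) = 1.48065 rad → d = 6371·c ≈ 9433.19 km.

9433 km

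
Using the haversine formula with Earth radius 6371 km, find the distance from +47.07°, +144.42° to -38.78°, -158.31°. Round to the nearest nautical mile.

5997 nmi

Δλ = -158.31 − 144.42 = -302.73°; wrapped into (−180°, 180°]: 57.27°.
Δφ = -38.78 − 47.07 = -85.85°.
a = sin²(Δφ/2) + cos φ₁ · cos φ₂ · sin²(Δλ/2) = 0.585756.
c = 2·atan2(√a, √(1−a)) = 1.74316 rad → d = 6371·c ≈ 11105.68 km ≈ 5996.59 nmi.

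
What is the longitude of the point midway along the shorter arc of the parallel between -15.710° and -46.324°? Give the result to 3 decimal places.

Signed shortest Δλ from -15.710° to -46.324° is -30.614°.
Midpoint longitude = -15.710° + (-30.614°)/2 = -15.710° − 15.307° = -31.017°.

-31.017°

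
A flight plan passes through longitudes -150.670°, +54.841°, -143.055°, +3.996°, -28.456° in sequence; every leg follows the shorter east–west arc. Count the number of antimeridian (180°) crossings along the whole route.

Leg 1: -150.670° → +54.841°, shortest Δλ = -154.489° (west) — crosses 180°.
Leg 2: +54.841° → -143.055°, shortest Δλ = 162.104° (east) — crosses 180°.
Leg 3: -143.055° → +3.996°, shortest Δλ = 147.051° (east) — does not cross 180°.
Leg 4: +3.996° → -28.456°, shortest Δλ = -32.452° (west) — does not cross 180°.
Total crossings: 2.

2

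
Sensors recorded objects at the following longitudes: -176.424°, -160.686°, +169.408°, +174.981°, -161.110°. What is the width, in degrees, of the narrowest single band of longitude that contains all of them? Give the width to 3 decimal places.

Sort the longitudes: -176.424°, -161.110°, -160.686°, +169.408°, +174.981°.
Eastward gaps between consecutive values (wrapping around): 15.314°, 0.424°, 330.094°, 5.573°, 8.595°.
Largest gap = 330.094° ⇒ minimal covering band is its complement: 360° − 330.094° = 29.906°.
Band runs from +169.408° eastward to -160.686°, crossing the antimeridian.

29.906°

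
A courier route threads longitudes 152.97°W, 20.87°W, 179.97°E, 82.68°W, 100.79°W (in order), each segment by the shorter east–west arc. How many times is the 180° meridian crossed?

2

Leg 1: -152.97° → -20.87°, shortest Δλ = 132.1° (east) — does not cross 180°.
Leg 2: -20.87° → +179.97°, shortest Δλ = -159.16° (west) — crosses 180°.
Leg 3: +179.97° → -82.68°, shortest Δλ = 97.35° (east) — crosses 180°.
Leg 4: -82.68° → -100.79°, shortest Δλ = -18.11° (west) — does not cross 180°.
Total crossings: 2.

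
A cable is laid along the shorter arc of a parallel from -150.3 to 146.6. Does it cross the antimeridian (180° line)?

Naïve |146.6 − -150.3| = 296.9° > 180°, so the shorter arc goes the other way round — across 180°.
Signed shortest Δλ = ((146.6 − -150.3 + 180) mod 360) − 180 = -63.1°.
Going west by 63.1° from -150.3° passes through 180° before reaching +146.6°.

Yes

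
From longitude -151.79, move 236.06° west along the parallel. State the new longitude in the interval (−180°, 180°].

Start at -151.79°; shift −236.06° → -387.85°.
-387.85° lies outside (−180°, 180°]; add 360° → -27.85°.

-27.85°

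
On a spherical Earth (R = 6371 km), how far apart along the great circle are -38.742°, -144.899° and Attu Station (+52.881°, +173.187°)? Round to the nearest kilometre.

Δλ = 173.187 − -144.899 = 318.086°; wrapped into (−180°, 180°]: -41.914°.
Δφ = 52.881 − -38.742 = 91.623°.
a = sin²(Δφ/2) + cos φ₁ · cos φ₂ · sin²(Δλ/2) = 0.574375.
c = 2·atan2(√a, √(1−a)) = 1.72010 rad → d = 6371·c ≈ 10958.76 km.

10959 km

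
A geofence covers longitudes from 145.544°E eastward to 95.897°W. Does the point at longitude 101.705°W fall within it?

Yes

Band width going east from +145.544° to -95.897°: ((-95.897 − 145.544) mod 360) = 118.559°.
Offset of -101.705° east of the west edge: ((-101.705 − 145.544) mod 360) = 112.751°.
112.751° ≤ 118.559° ⇒ inside.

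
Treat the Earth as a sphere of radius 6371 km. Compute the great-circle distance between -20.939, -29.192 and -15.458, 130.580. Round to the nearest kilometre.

Δλ = 130.580 − -29.192 = 159.772°.
Δφ = -15.458 − -20.939 = 5.481°.
a = sin²(Δφ/2) + cos φ₁ · cos φ₂ · sin²(Δλ/2) = 0.874703.
c = 2·atan2(√a, √(1−a)) = 2.41796 rad → d = 6371·c ≈ 15404.83 km.

15405 km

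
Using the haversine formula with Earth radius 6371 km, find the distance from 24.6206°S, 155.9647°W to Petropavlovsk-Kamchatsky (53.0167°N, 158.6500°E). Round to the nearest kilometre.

Δλ = 158.6500 − -155.9647 = 314.6147°; wrapped into (−180°, 180°]: -45.3853°.
Δφ = 53.0167 − -24.6206 = 77.6373°.
a = sin²(Δφ/2) + cos φ₁ · cos φ₂ · sin²(Δλ/2) = 0.474345.
c = 2·atan2(√a, √(1−a)) = 1.51946 rad → d = 6371·c ≈ 9680.51 km.

9681 km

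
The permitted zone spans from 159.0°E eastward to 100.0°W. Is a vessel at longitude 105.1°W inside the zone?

Band width going east from +159.0° to -100.0°: ((-100.0 − 159.0) mod 360) = 101.0°.
Offset of -105.1° east of the west edge: ((-105.1 − 159.0) mod 360) = 95.9°.
95.9° ≤ 101.0° ⇒ inside.

Yes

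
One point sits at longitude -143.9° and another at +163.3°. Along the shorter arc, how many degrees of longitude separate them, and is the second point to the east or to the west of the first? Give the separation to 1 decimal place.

Raw difference: 163.3 − -143.9 = 307.2°.
Normalise into (−180°, 180°]: 307.2° − 360° = -52.8°.
Negative ⇒ the second point lies to the west; separation 52.8°.

52.8° west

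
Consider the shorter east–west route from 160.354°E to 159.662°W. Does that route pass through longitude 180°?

Yes

Naïve |-159.662 − 160.354| = 320.016° > 180°, so the shorter arc goes the other way round — across 180°.
Signed shortest Δλ = ((-159.662 − 160.354 + 180) mod 360) − 180 = 39.984°.
Going east by 39.984° from +160.354° passes through 180° before reaching -159.662°.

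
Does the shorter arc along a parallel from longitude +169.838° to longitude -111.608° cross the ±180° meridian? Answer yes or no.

Naïve |-111.608 − 169.838| = 281.446° > 180°, so the shorter arc goes the other way round — across 180°.
Signed shortest Δλ = ((-111.608 − 169.838 + 180) mod 360) − 180 = 78.554°.
Going east by 78.554° from +169.838° passes through 180° before reaching -111.608°.

Yes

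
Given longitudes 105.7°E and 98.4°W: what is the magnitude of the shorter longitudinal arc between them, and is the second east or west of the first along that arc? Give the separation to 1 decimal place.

155.9° east

Raw difference: -98.4 − 105.7 = -204.1°.
Normalise into (−180°, 180°]: -204.1° + 360° = 155.9°.
Positive ⇒ the second point lies to the east; separation 155.9°.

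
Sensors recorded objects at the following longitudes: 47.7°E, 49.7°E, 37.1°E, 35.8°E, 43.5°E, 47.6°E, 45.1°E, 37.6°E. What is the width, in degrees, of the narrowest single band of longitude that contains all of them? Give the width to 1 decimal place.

Sort the longitudes: +35.8°, +37.1°, +37.6°, +43.5°, +45.1°, +47.6°, +47.7°, +49.7°.
Eastward gaps between consecutive values (wrapping around): 1.3°, 0.5°, 5.9°, 1.6°, 2.5°, 0.1°, 2.0°, 346.1°.
Largest gap = 346.1° ⇒ minimal covering band is its complement: 360° − 346.1° = 13.9°.
Band runs from +35.8° eastward to +49.7°.

13.9°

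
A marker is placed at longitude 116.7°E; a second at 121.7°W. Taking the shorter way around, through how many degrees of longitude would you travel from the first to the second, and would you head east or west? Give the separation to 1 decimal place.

Raw difference: -121.7 − 116.7 = -238.4°.
Normalise into (−180°, 180°]: -238.4° + 360° = 121.6°.
Positive ⇒ the second point lies to the east; separation 121.6°.

121.6° east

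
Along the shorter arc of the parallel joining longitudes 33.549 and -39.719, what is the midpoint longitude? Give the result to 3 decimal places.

-3.085°

Signed shortest Δλ from +33.549° to -39.719° is -73.268°.
Midpoint longitude = +33.549° + (-73.268°)/2 = +33.549° − 36.634° = -3.085°.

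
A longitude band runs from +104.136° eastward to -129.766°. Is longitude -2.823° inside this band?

No

Band width going east from +104.136° to -129.766°: ((-129.766 − 104.136) mod 360) = 126.098°.
Offset of -2.823° east of the west edge: ((-2.823 − 104.136) mod 360) = 253.041°.
253.041° > 126.098° ⇒ outside.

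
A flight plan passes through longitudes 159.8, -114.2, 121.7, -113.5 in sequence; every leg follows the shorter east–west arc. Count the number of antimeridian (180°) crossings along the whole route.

Leg 1: +159.8° → -114.2°, shortest Δλ = 86.0° (east) — crosses 180°.
Leg 2: -114.2° → +121.7°, shortest Δλ = -124.1° (west) — crosses 180°.
Leg 3: +121.7° → -113.5°, shortest Δλ = 124.8° (east) — crosses 180°.
Total crossings: 3.

3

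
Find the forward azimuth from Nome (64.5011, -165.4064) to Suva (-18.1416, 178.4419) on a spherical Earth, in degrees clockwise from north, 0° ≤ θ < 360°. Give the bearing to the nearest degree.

Δλ = 178.4419 − -165.4064 = 343.8483°; wrapped into (−180°, 180°]: -16.1517°.
θ = atan2( sin Δλ · cos φ₂ , cos φ₁ · sin φ₂ − sin φ₁ · cos φ₂ · cos Δλ )
  = atan2(-0.26435, -0.95791) = -164.572° → normalised to [0°, 360°): 195.428°.

195°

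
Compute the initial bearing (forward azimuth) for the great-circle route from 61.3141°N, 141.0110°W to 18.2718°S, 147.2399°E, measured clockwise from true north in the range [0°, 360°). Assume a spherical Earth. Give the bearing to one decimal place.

Δλ = 147.2399 − -141.0110 = 288.2509°; wrapped into (−180°, 180°]: -71.7491°.
θ = atan2( sin Δλ · cos φ₂ , cos φ₁ · sin φ₂ − sin φ₁ · cos φ₂ · cos Δλ )
  = atan2(-0.90181, -0.41138) = -114.521° → normalised to [0°, 360°): 245.479°.

245.5°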